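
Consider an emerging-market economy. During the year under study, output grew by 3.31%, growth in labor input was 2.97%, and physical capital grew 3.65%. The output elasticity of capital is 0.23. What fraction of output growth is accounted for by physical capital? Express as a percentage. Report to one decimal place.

Physical capital contributed 0.23 × 3.65 = 0.8395 pp.
Share of growth = 0.8395 / 3.31 × 100 = 25.363%.

25.4%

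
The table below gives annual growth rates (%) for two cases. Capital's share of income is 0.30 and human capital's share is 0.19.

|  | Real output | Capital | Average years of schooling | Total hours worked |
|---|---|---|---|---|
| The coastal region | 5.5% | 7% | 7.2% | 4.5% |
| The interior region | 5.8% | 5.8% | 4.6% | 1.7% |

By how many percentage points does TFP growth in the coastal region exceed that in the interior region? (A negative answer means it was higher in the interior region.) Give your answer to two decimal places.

-2.58 percentage points

Labor's share = 1 − 0.3 − 0.19 = 0.51.
The coastal region: TFP = 5.5 − 2.1 − 1.368 − 2.295 = -0.263%.
The interior region: TFP = 5.8 − 1.74 − 0.874 − 0.867 = 2.319%.
Difference = -0.263 − (2.319) = -2.582 pp.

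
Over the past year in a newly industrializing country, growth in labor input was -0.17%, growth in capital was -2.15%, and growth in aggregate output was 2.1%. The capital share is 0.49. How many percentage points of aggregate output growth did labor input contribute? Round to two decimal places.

-0.09

Labor's share = 1 − 0.49 = 0.51.
Contribution = share × growth = 0.51 × (-0.17) = -0.0867 pp.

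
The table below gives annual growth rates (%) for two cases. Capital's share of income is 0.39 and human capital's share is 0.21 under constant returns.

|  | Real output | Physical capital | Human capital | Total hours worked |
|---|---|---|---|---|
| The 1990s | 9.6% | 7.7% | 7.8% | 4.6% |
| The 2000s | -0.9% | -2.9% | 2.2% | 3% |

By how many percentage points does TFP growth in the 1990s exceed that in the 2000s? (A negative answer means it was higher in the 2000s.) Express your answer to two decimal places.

Labor's share = 1 − 0.39 − 0.21 = 0.4.
The 1990s: TFP = 9.6 − 3.003 − 1.638 − 1.84 = 3.119%.
The 2000s: TFP = -0.9 + 1.131 − 0.462 − 1.2 = -1.431%.
Difference = 3.119 − (-1.431) = 4.55 pp.

4.55 percentage points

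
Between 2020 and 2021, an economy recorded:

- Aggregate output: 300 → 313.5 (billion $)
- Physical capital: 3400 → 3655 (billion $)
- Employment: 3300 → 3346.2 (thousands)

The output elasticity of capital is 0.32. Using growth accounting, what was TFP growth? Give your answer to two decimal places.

1.15%

Aggregate output growth = (313.5 − 300) / 300 = 4.5%.
Physical capital growth = (3655 − 3400) / 3400 = 7.5%.
Employment growth = (3346.2 − 3300) / 3300 = 1.4%.
Labor's share = 1 − 0.32 = 0.68.
Physical capital: 0.32 × 7.5 = 2.4 pp.
Employment: 0.68 × 1.4 = 0.952 pp.
TFP growth = 4.5 − 3.352 = 1.148%.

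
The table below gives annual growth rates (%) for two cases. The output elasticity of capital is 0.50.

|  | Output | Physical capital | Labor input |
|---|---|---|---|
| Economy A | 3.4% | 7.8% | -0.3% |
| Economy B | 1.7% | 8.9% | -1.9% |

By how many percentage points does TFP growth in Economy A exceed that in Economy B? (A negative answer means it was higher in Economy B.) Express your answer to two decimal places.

Labor's share = 1 − 0.5 = 0.5.
Economy A: TFP = 3.4 − 3.9 + 0.15 = -0.35%.
Economy B: TFP = 1.7 − 4.45 + 0.95 = -1.8%.
Difference = -0.35 − (-1.8) = 1.45 pp.

1.45 percentage points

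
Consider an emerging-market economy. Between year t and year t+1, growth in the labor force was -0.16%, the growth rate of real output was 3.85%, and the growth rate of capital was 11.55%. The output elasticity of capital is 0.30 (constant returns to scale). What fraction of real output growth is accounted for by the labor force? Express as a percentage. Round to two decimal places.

Labor's share = 1 − 0.3 = 0.7.
The labor force contributed 0.7 × (-0.16) = -0.112 pp.
Share of growth = -0.112 / 3.85 × 100 = -2.9091%.

-2.91%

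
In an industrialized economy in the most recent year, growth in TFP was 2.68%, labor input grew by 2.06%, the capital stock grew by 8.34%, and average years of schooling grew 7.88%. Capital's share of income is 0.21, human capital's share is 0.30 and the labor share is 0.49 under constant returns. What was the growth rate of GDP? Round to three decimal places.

Labor's share = 1 − 0.21 − 0.3 = 0.49.
The capital stock: 0.21 × 8.34 = 1.7514 pp.
Average years of schooling: 0.3 × 7.88 = 2.364 pp.
Labor input: 0.49 × 2.06 = 1.0094 pp.
Output growth = 2.68 + 5.1248 = 7.8048%.

GDP growth was 7.805%.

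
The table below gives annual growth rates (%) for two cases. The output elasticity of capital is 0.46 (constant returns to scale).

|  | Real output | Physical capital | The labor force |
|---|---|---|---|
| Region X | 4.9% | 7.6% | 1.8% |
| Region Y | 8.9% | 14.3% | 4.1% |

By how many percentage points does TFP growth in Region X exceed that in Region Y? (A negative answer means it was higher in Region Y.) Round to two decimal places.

Labor's share = 1 − 0.46 = 0.54.
Region X: TFP = 4.9 − 3.496 − 0.972 = 0.432%.
Region Y: TFP = 8.9 − 6.578 − 2.214 = 0.108%.
Difference = 0.432 − (0.108) = 0.324 pp.

0.32 percentage points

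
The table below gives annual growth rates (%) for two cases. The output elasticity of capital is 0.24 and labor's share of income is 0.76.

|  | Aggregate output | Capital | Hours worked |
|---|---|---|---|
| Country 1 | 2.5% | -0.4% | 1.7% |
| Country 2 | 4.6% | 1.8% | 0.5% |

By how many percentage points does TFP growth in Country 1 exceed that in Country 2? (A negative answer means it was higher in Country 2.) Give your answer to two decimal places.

Labor's share = 1 − 0.24 = 0.76.
Country 1: TFP = 2.5 + 0.096 − 1.292 = 1.304%.
Country 2: TFP = 4.6 − 0.432 − 0.38 = 3.788%.
Difference = 1.304 − (3.788) = -2.484 pp.

-2.48 percentage points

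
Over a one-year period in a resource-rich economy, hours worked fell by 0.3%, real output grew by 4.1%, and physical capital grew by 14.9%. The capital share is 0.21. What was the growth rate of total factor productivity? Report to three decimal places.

1.208%

Labor's share = 1 − 0.21 = 0.79.
Physical capital: 0.21 × 14.9 = 3.129 pp.
Hours worked: 0.79 × (-0.3) = -0.237 pp.
TFP growth = 4.1 − 2.892 = 1.208%.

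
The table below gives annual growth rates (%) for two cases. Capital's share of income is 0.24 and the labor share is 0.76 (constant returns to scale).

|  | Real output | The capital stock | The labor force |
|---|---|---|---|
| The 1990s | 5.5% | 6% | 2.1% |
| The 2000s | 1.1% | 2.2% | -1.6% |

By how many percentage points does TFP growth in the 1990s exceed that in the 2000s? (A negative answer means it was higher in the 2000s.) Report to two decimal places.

Labor's share = 1 − 0.24 = 0.76.
The 1990s: TFP = 5.5 − 1.44 − 1.596 = 2.464%.
The 2000s: TFP = 1.1 − 0.528 + 1.216 = 1.788%.
Difference = 2.464 − (1.788) = 0.676 pp.

0.68 percentage points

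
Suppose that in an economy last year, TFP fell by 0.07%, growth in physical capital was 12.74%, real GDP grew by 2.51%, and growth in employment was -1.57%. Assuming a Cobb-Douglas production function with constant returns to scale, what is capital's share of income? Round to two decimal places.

gY = gA + α·gK + (1−α)·gL, so gY − gA − gL = α(gK − gL).
2.51 + 0.07 + 1.57 = α × (12.74 − (-1.57)).
4.15 = 14.31 α, so α = 0.29.

Capital's share of income is 0.29.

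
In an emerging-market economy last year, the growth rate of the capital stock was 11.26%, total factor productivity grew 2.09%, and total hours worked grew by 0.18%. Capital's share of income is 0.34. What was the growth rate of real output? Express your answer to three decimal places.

Labor's share = 1 − 0.34 = 0.66.
The capital stock: 0.34 × 11.26 = 3.8284 pp.
Total hours worked: 0.66 × 0.18 = 0.1188 pp.
Output growth = 2.09 + 3.9472 = 6.0372%.

6.037%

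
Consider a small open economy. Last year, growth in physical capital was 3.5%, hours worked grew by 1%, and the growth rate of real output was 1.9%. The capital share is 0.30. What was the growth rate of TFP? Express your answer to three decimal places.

0.150%

Labor's share = 1 − 0.3 = 0.7.
Physical capital: 0.3 × 3.5 = 1.05 pp.
Hours worked: 0.7 × 1 = 0.7 pp.
TFP growth = 1.9 − 1.75 = 0.15%.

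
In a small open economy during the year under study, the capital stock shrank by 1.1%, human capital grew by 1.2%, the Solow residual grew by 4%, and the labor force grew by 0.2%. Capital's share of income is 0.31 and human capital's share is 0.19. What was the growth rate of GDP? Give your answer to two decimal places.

GDP grew 3.99%.

Labor's share = 1 − 0.31 − 0.19 = 0.5.
The capital stock: 0.31 × (-1.1) = -0.341 pp.
Human capital: 0.19 × 1.2 = 0.228 pp.
The labor force: 0.5 × 0.2 = 0.1 pp.
Output growth = 4 + (-0.013) = 3.987%.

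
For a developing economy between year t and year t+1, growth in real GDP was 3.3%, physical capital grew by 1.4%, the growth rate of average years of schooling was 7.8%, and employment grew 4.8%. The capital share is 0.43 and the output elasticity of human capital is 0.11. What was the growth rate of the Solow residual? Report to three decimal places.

Labor's share = 1 − 0.43 − 0.11 = 0.46.
Physical capital: 0.43 × 1.4 = 0.602 pp.
Average years of schooling: 0.11 × 7.8 = 0.858 pp.
Employment: 0.46 × 4.8 = 2.208 pp.
TFP growth = 3.3 − 3.668 = -0.368%.

-0.368%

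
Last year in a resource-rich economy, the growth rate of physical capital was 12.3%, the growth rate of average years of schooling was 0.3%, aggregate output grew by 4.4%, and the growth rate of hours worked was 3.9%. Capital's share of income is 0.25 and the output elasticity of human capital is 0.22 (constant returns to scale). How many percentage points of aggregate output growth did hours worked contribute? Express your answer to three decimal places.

2.067 percentage points

Labor's share = 1 − 0.25 − 0.22 = 0.53.
Contribution = share × growth = 0.53 × 3.9 = 2.067 pp.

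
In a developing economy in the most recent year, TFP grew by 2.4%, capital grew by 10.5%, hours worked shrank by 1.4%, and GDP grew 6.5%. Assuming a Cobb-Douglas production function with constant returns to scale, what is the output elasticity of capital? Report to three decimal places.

gY = gA + α·gK + (1−α)·gL, so gY − gA − gL = α(gK − gL).
6.5 − 2.4 + 1.4 = α × (10.5 − (-1.4)).
5.5 = 11.9 α, so α = 0.46218.

0.462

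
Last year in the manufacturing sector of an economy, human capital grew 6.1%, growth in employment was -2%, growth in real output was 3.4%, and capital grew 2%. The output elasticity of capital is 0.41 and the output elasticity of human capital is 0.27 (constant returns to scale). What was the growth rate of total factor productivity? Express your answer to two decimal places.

Labor's share = 1 − 0.41 − 0.27 = 0.32.
Capital: 0.41 × 2 = 0.82 pp.
Human capital: 0.27 × 6.1 = 1.647 pp.
Employment: 0.32 × (-2) = -0.64 pp.
TFP growth = 3.4 − 1.827 = 1.573%.

1.57%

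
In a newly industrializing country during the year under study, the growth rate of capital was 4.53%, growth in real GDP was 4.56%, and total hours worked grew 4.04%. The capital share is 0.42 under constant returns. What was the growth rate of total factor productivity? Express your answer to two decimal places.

Total factor productivity growth was 0.31%.

Labor's share = 1 − 0.42 = 0.58.
Capital: 0.42 × 4.53 = 1.9026 pp.
Total hours worked: 0.58 × 4.04 = 2.3432 pp.
TFP growth = 4.56 − 4.2458 = 0.3142%.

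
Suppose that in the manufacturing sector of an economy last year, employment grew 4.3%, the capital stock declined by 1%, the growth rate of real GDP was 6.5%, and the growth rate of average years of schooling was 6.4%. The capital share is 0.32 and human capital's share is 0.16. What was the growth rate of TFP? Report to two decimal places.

Labor's share = 1 − 0.32 − 0.16 = 0.52.
The capital stock: 0.32 × (-1) = -0.32 pp.
Average years of schooling: 0.16 × 6.4 = 1.024 pp.
Employment: 0.52 × 4.3 = 2.236 pp.
TFP growth = 6.5 − 2.94 = 3.56%.

3.56%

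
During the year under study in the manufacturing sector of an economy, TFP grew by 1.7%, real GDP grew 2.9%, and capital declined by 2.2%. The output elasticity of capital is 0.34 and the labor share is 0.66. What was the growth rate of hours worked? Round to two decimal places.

Labor's share = 1 − 0.34 = 0.66.
gY = gA + 0.34×(-2.2) + 0.66×g.
0.66×g = 2.9 − 1.7 + 0.748 = 1.948.
g = 1.948 / 0.66 = 2.9515%.

Hours worked grew 2.95%.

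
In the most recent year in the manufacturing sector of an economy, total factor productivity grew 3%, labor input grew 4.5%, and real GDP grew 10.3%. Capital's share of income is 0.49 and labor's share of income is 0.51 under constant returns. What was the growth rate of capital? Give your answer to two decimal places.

Labor's share = 1 − 0.49 = 0.51.
gY = gA + 0.51×4.5 + 0.49×g.
0.49×g = 10.3 − 3 − 2.295 = 5.005.
g = 5.005 / 0.49 = 10.2143%.

10.21%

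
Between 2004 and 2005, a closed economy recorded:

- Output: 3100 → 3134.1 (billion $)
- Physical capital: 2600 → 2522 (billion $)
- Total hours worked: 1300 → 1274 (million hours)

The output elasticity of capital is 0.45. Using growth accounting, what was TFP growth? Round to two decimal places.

Output growth = (3134.1 − 3100) / 3100 = 1.1%.
Physical capital growth = (2522 − 2600) / 2600 = -3%.
Total hours worked growth = (1274 − 1300) / 1300 = -2%.
Labor's share = 1 − 0.45 = 0.55.
Physical capital: 0.45 × (-3) = -1.35 pp.
Total hours worked: 0.55 × (-2) = -1.1 pp.
TFP growth = 1.1 + 2.45 = 3.55%.

3.55%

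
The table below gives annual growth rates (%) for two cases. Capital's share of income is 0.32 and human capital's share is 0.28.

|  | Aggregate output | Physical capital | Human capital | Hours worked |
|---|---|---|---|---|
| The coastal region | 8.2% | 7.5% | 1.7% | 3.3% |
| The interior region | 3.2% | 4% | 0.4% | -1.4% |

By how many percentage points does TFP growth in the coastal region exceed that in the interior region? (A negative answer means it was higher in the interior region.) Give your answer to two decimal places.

Labor's share = 1 − 0.32 − 0.28 = 0.4.
The coastal region: TFP = 8.2 − 2.4 − 0.476 − 1.32 = 4.004%.
The interior region: TFP = 3.2 − 1.28 − 0.112 + 0.56 = 2.368%.
Difference = 4.004 − (2.368) = 1.636 pp.

1.64 percentage points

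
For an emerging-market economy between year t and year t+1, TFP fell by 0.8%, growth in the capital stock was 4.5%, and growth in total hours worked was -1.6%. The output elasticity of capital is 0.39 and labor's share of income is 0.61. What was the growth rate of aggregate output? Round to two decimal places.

-0.02%

Labor's share = 1 − 0.39 = 0.61.
The capital stock: 0.39 × 4.5 = 1.755 pp.
Total hours worked: 0.61 × (-1.6) = -0.976 pp.
Output growth = -0.8 + 0.779 = -0.021%.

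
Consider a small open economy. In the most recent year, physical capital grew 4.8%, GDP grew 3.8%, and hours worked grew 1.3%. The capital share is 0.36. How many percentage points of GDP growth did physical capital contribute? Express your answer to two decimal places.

Contribution = share × growth = 0.36 × 4.8 = 1.728 pp.

1.73 percentage points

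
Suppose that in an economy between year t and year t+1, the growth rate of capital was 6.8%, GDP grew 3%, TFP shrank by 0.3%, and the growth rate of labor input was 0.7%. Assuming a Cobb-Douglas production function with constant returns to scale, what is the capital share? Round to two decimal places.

0.43

gY = gA + α·gK + (1−α)·gL, so gY − gA − gL = α(gK − gL).
3 + 0.3 − 0.7 = α × (6.8 − 0.7).
2.6 = 6.1 α, so α = 0.4262.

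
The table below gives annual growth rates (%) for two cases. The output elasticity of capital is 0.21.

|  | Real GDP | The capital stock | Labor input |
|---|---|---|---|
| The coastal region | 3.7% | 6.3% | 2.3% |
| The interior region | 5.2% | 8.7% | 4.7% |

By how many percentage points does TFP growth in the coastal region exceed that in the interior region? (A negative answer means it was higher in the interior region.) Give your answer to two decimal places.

0.90 percentage points

Labor's share = 1 − 0.21 = 0.79.
The coastal region: TFP = 3.7 − 1.323 − 1.817 = 0.56%.
The interior region: TFP = 5.2 − 1.827 − 3.713 = -0.34%.
Difference = 0.56 − (-0.34) = 0.9 pp.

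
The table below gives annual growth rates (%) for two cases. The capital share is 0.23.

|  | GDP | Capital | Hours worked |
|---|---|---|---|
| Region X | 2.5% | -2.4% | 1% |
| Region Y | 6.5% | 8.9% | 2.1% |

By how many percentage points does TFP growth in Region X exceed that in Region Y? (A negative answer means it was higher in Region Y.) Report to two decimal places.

Labor's share = 1 − 0.23 = 0.77.
Region X: TFP = 2.5 + 0.552 − 0.77 = 2.282%.
Region Y: TFP = 6.5 − 2.047 − 1.617 = 2.836%.
Difference = 2.282 − (2.836) = -0.554 pp.

-0.55 percentage points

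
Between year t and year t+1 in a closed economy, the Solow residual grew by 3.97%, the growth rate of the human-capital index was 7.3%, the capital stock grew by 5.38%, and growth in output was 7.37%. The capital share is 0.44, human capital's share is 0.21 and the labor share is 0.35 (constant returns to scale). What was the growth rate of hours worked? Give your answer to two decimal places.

-1.43%

Labor's share = 1 − 0.44 − 0.21 = 0.35.
gY = gA + 0.44×5.38 + 0.21×7.3 + 0.35×g.
0.35×g = 7.37 − 3.97 − 3.9002 = -0.5002.
g = -0.5002 / 0.35 = -1.4291%.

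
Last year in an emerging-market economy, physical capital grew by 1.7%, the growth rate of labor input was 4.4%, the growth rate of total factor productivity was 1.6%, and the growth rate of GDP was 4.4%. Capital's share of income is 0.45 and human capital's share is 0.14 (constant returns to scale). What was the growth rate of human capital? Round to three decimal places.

Human capital growth was 1.650%.

Labor's share = 1 − 0.45 − 0.14 = 0.41.
gY = gA + 0.45×1.7 + 0.41×4.4 + 0.14×g.
0.14×g = 4.4 − 1.6 − 2.569 = 0.231.
g = 0.231 / 0.14 = 1.65%.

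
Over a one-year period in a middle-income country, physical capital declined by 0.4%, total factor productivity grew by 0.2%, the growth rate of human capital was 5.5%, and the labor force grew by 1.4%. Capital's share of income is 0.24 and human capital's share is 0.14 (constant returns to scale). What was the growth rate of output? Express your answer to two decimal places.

Labor's share = 1 − 0.24 − 0.14 = 0.62.
Physical capital: 0.24 × (-0.4) = -0.096 pp.
Human capital: 0.14 × 5.5 = 0.77 pp.
The labor force: 0.62 × 1.4 = 0.868 pp.
Output growth = 0.2 + 1.542 = 1.742%.

1.74%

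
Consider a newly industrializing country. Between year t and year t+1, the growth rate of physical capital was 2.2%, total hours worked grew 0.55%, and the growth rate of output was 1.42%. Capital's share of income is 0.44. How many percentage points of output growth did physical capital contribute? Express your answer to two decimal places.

Contribution = share × growth = 0.44 × 2.2 = 0.968 pp.

0.97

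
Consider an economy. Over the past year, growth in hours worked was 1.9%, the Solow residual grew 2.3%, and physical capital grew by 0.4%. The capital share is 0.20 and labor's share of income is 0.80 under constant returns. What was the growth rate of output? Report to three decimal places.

Labor's share = 1 − 0.2 = 0.8.
Physical capital: 0.2 × 0.4 = 0.08 pp.
Hours worked: 0.8 × 1.9 = 1.52 pp.
Output growth = 2.3 + 1.6 = 3.9%.

Output grew 3.900%.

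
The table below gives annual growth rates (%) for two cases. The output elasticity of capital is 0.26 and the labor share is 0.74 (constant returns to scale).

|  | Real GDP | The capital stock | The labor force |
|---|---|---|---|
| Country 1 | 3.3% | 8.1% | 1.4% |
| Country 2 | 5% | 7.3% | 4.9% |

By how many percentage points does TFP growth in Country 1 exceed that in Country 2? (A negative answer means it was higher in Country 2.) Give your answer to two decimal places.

Labor's share = 1 − 0.26 = 0.74.
Country 1: TFP = 3.3 − 2.106 − 1.036 = 0.158%.
Country 2: TFP = 5 − 1.898 − 3.626 = -0.524%.
Difference = 0.158 − (-0.524) = 0.682 pp.

0.68 percentage points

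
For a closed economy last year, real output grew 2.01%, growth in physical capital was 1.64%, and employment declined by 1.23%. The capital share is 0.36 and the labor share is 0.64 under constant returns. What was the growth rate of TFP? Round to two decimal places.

2.21%

Labor's share = 1 − 0.36 = 0.64.
Physical capital: 0.36 × 1.64 = 0.5904 pp.
Employment: 0.64 × (-1.23) = -0.7872 pp.
TFP growth = 2.01 + 0.1968 = 2.2068%.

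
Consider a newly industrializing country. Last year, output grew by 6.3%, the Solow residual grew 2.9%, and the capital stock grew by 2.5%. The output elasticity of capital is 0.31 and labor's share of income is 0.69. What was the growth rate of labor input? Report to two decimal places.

Labor input grew 3.80%.

Labor's share = 1 − 0.31 = 0.69.
gY = gA + 0.31×2.5 + 0.69×g.
0.69×g = 6.3 − 2.9 − 0.775 = 2.625.
g = 2.625 / 0.69 = 3.8043%.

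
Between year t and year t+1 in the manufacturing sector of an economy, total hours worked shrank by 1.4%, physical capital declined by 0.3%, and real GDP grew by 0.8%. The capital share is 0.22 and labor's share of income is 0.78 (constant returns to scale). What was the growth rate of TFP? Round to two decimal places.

Labor's share = 1 − 0.22 = 0.78.
Physical capital: 0.22 × (-0.3) = -0.066 pp.
Total hours worked: 0.78 × (-1.4) = -1.092 pp.
TFP growth = 0.8 + 1.158 = 1.958%.

1.96%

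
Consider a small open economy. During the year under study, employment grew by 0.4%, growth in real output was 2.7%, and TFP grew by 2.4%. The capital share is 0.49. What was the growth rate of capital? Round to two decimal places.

Labor's share = 1 − 0.49 = 0.51.
gY = gA + 0.51×0.4 + 0.49×g.
0.49×g = 2.7 − 2.4 − 0.204 = 0.096.
g = 0.096 / 0.49 = 0.1959%.

Capital growth was 0.20%.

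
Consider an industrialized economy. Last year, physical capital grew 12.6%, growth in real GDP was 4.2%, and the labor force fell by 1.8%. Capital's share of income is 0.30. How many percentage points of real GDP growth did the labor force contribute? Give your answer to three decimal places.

-1.260 percentage points

Labor's share = 1 − 0.3 = 0.7.
Contribution = share × growth = 0.7 × (-1.8) = -1.26 pp.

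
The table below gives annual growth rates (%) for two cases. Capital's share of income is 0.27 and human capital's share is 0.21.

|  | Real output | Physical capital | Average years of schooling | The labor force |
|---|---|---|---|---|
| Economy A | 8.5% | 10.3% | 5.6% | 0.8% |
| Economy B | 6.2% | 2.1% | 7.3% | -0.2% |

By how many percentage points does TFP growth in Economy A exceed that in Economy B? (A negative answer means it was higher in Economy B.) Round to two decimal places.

-0.08 percentage points

Labor's share = 1 − 0.27 − 0.21 = 0.52.
Economy A: TFP = 8.5 − 2.781 − 1.176 − 0.416 = 4.127%.
Economy B: TFP = 6.2 − 0.567 − 1.533 + 0.104 = 4.204%.
Difference = 4.127 − (4.204) = -0.077 pp.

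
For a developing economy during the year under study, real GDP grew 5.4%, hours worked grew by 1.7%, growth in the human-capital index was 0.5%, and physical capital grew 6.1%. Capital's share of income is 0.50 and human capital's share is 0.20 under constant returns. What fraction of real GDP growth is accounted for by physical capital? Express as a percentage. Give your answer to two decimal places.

56.48%

Physical capital contributed 0.5 × 6.1 = 3.05 pp.
Share of growth = 3.05 / 5.4 × 100 = 56.4815%.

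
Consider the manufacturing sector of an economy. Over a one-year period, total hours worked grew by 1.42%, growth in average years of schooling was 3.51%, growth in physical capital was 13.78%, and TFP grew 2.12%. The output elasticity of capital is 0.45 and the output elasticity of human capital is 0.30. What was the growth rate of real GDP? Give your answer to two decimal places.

Labor's share = 1 − 0.45 − 0.3 = 0.25.
Physical capital: 0.45 × 13.78 = 6.201 pp.
Average years of schooling: 0.3 × 3.51 = 1.053 pp.
Total hours worked: 0.25 × 1.42 = 0.355 pp.
Output growth = 2.12 + 7.609 = 9.729%.

9.73%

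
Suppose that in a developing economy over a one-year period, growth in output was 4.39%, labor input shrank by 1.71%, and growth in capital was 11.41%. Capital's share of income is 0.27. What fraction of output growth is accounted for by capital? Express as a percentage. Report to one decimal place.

Capital contributed 0.27 × 11.41 = 3.0807 pp.
Share of growth = 3.0807 / 4.39 × 100 = 70.175%.

70.2%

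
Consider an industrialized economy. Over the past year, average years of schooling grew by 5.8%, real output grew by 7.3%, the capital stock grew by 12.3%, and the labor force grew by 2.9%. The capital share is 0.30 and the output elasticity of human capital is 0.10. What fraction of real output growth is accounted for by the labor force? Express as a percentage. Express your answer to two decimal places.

23.84%

Labor's share = 1 − 0.3 − 0.1 = 0.6.
The labor force contributed 0.6 × 2.9 = 1.74 pp.
Share of growth = 1.74 / 7.3 × 100 = 23.8356%.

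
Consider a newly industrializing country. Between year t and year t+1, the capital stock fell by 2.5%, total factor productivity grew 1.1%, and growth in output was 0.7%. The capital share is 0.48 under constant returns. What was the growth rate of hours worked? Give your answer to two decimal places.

Labor's share = 1 − 0.48 = 0.52.
gY = gA + 0.48×(-2.5) + 0.52×g.
0.52×g = 0.7 − 1.1 + 1.2 = 0.8.
g = 0.8 / 0.52 = 1.5385%.

1.54%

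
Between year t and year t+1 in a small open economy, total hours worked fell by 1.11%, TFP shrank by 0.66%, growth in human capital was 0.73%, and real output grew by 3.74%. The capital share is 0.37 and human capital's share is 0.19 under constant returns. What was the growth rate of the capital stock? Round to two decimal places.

12.84%

Labor's share = 1 − 0.37 − 0.19 = 0.44.
gY = gA + 0.19×0.73 + 0.44×(-1.11) + 0.37×g.
0.37×g = 3.74 + 0.66 + 0.3497 = 4.7497.
g = 4.7497 / 0.37 = 12.837%.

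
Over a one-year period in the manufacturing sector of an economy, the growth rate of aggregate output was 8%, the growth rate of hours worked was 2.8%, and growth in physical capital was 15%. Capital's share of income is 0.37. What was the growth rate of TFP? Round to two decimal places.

Labor's share = 1 − 0.37 = 0.63.
Physical capital: 0.37 × 15 = 5.55 pp.
Hours worked: 0.63 × 2.8 = 1.764 pp.
TFP growth = 8 − 7.314 = 0.686%.

0.69%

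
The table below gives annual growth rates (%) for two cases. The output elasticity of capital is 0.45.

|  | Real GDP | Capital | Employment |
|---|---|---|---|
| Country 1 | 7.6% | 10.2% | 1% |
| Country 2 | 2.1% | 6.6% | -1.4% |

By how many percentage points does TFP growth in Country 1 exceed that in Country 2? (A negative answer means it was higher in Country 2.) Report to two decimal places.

Labor's share = 1 − 0.45 = 0.55.
Country 1: TFP = 7.6 − 4.59 − 0.55 = 2.46%.
Country 2: TFP = 2.1 − 2.97 + 0.77 = -0.1%.
Difference = 2.46 − (-0.1) = 2.56 pp.

2.56 percentage points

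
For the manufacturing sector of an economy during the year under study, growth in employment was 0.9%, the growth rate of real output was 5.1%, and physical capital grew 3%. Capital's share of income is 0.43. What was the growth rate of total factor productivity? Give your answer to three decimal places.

Total factor productivity grew 3.297%.

Labor's share = 1 − 0.43 = 0.57.
Physical capital: 0.43 × 3 = 1.29 pp.
Employment: 0.57 × 0.9 = 0.513 pp.
TFP growth = 5.1 − 1.803 = 3.297%.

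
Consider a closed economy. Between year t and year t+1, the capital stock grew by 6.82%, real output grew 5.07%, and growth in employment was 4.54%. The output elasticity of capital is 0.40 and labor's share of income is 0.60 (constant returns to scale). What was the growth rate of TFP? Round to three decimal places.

-0.382%

Labor's share = 1 − 0.4 = 0.6.
The capital stock: 0.4 × 6.82 = 2.728 pp.
Employment: 0.6 × 4.54 = 2.724 pp.
TFP growth = 5.07 − 5.452 = -0.382%.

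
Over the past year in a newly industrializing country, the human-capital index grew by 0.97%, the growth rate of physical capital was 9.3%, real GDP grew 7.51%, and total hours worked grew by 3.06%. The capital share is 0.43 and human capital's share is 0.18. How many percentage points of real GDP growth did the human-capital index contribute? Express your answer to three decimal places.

0.175 percentage points

Contribution = share × growth = 0.18 × 0.97 = 0.1746 pp.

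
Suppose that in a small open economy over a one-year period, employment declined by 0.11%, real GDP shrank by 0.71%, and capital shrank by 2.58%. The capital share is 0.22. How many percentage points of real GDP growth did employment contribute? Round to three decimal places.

Labor's share = 1 − 0.22 = 0.78.
Contribution = share × growth = 0.78 × (-0.11) = -0.0858 pp.

-0.086 percentage points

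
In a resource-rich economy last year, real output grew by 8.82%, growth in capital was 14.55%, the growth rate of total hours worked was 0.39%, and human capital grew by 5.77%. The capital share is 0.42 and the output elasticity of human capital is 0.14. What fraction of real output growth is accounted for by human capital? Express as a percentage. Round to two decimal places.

9.16%

Human capital contributed 0.14 × 5.77 = 0.8078 pp.
Share of growth = 0.8078 / 8.82 × 100 = 9.1587%.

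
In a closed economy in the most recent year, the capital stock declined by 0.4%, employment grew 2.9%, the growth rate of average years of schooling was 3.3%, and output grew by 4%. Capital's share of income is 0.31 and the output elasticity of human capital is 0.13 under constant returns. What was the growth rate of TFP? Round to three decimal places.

Labor's share = 1 − 0.31 − 0.13 = 0.56.
The capital stock: 0.31 × (-0.4) = -0.124 pp.
Average years of schooling: 0.13 × 3.3 = 0.429 pp.
Employment: 0.56 × 2.9 = 1.624 pp.
TFP growth = 4 − 1.929 = 2.071%.

2.071%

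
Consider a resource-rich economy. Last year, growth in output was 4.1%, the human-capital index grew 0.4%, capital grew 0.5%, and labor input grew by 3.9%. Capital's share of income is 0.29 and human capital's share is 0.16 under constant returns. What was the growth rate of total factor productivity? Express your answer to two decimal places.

Labor's share = 1 − 0.29 − 0.16 = 0.55.
Capital: 0.29 × 0.5 = 0.145 pp.
The human-capital index: 0.16 × 0.4 = 0.064 pp.
Labor input: 0.55 × 3.9 = 2.145 pp.
TFP growth = 4.1 − 2.354 = 1.746%.

1.75%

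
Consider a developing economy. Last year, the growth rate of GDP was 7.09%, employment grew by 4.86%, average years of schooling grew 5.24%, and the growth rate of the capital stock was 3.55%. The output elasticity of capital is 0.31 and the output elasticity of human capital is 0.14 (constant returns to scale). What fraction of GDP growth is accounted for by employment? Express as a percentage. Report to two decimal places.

37.70%

Labor's share = 1 − 0.31 − 0.14 = 0.55.
Employment contributed 0.55 × 4.86 = 2.673 pp.
Share of growth = 2.673 / 7.09 × 100 = 37.701%.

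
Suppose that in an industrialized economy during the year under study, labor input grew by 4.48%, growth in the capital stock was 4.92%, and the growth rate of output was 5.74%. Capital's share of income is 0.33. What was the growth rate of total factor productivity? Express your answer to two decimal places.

Labor's share = 1 − 0.33 = 0.67.
The capital stock: 0.33 × 4.92 = 1.6236 pp.
Labor input: 0.67 × 4.48 = 3.0016 pp.
TFP growth = 5.74 − 4.6252 = 1.1148%.

1.11%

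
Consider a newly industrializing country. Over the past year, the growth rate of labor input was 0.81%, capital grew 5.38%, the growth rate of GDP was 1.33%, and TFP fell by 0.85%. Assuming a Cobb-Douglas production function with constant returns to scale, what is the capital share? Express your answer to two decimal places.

gY = gA + α·gK + (1−α)·gL, so gY − gA − gL = α(gK − gL).
1.33 + 0.85 − 0.81 = α × (5.38 − 0.81).
1.37 = 4.57 α, so α = 0.2998.

α = 0.30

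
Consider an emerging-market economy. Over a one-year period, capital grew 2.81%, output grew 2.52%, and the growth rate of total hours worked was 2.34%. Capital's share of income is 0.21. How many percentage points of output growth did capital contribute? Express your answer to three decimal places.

0.590

Contribution = share × growth = 0.21 × 2.81 = 0.5901 pp.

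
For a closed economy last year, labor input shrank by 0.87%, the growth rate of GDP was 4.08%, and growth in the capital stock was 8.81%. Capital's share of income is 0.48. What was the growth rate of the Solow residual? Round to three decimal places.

Labor's share = 1 − 0.48 = 0.52.
The capital stock: 0.48 × 8.81 = 4.2288 pp.
Labor input: 0.52 × (-0.87) = -0.4524 pp.
TFP growth = 4.08 − 3.7764 = 0.3036%.

The Solow residual growth was 0.304%.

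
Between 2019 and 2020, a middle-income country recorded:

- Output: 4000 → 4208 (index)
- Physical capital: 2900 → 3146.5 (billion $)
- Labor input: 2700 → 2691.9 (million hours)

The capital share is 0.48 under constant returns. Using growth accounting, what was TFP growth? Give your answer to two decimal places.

1.28%

Output growth = (4208 − 4000) / 4000 = 5.2%.
Physical capital growth = (3146.5 − 2900) / 2900 = 8.5%.
Labor input growth = (2691.9 − 2700) / 2700 = -0.3%.
Labor's share = 1 − 0.48 = 0.52.
Physical capital: 0.48 × 8.5 = 4.08 pp.
Labor input: 0.52 × (-0.3) = -0.156 pp.
TFP growth = 5.2 − 3.924 = 1.276%.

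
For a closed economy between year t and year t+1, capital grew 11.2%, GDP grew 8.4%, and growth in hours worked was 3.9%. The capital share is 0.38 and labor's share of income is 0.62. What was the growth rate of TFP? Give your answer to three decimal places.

Labor's share = 1 − 0.38 = 0.62.
Capital: 0.38 × 11.2 = 4.256 pp.
Hours worked: 0.62 × 3.9 = 2.418 pp.
TFP growth = 8.4 − 6.674 = 1.726%.

1.726%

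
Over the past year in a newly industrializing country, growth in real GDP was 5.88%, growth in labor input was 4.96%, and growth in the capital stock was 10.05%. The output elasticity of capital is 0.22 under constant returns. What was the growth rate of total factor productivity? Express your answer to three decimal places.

Labor's share = 1 − 0.22 = 0.78.
The capital stock: 0.22 × 10.05 = 2.211 pp.
Labor input: 0.78 × 4.96 = 3.8688 pp.
TFP growth = 5.88 − 6.0798 = -0.1998%.

-0.200%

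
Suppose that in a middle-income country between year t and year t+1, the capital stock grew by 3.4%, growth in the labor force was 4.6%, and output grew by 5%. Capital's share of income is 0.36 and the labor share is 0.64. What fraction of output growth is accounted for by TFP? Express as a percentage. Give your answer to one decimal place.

TFP accounted for 16.6% of growth.

Labor's share = 1 − 0.36 = 0.64.
The capital stock: 0.36 × 3.4 = 1.224 pp.
The labor force: 0.64 × 4.6 = 2.944 pp.
TFP growth = 5 − 4.168 = 0.832%.
TFP share of growth = 0.832 / 5 × 100 = 16.64%.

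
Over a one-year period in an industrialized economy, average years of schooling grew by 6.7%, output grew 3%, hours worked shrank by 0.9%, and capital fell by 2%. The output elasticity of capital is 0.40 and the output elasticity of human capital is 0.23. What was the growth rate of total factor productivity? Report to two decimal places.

2.59%

Labor's share = 1 − 0.4 − 0.23 = 0.37.
Capital: 0.4 × (-2) = -0.8 pp.
Average years of schooling: 0.23 × 6.7 = 1.541 pp.
Hours worked: 0.37 × (-0.9) = -0.333 pp.
TFP growth = 3 − 0.408 = 2.592%.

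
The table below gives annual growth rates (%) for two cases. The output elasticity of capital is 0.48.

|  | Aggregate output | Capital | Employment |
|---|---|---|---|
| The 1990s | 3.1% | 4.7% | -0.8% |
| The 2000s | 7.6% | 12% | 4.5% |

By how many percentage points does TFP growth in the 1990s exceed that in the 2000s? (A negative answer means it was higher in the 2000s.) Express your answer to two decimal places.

Labor's share = 1 − 0.48 = 0.52.
The 1990s: TFP = 3.1 − 2.256 + 0.416 = 1.26%.
The 2000s: TFP = 7.6 − 5.76 − 2.34 = -0.5%.
Difference = 1.26 − (-0.5) = 1.76 pp.

1.76 percentage points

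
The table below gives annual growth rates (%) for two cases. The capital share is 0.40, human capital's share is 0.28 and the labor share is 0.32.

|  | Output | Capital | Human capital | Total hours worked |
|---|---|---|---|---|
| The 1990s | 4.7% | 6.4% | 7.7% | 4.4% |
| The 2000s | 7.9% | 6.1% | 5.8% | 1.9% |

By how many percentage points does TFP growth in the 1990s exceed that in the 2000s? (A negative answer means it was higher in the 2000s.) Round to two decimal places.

-4.65 percentage points

Labor's share = 1 − 0.4 − 0.28 = 0.32.
The 1990s: TFP = 4.7 − 2.56 − 2.156 − 1.408 = -1.424%.
The 2000s: TFP = 7.9 − 2.44 − 1.624 − 0.608 = 3.228%.
Difference = -1.424 − (3.228) = -4.652 pp.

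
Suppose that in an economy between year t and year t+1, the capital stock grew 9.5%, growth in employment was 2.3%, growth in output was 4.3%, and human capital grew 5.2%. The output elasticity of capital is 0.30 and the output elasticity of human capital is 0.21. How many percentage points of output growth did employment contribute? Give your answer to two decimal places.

Labor's share = 1 − 0.3 − 0.21 = 0.49.
Contribution = share × growth = 0.49 × 2.3 = 1.127 pp.

1.13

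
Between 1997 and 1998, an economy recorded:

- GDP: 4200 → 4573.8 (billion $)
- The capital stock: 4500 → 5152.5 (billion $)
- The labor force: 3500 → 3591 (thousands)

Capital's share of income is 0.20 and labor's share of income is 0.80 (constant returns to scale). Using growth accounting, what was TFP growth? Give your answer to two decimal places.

TFP growth was 3.92%.

GDP growth = (4573.8 − 4200) / 4200 = 8.9%.
The capital stock growth = (5152.5 − 4500) / 4500 = 14.5%.
The labor force growth = (3591 − 3500) / 3500 = 2.6%.
Labor's share = 1 − 0.2 = 0.8.
The capital stock: 0.2 × 14.5 = 2.9 pp.
The labor force: 0.8 × 2.6 = 2.08 pp.
TFP growth = 8.9 − 4.98 = 3.92%.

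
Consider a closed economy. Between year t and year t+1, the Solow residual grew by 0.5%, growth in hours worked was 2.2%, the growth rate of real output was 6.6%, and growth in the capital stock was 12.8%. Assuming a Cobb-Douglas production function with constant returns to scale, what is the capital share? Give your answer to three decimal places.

gY = gA + α·gK + (1−α)·gL, so gY − gA − gL = α(gK − gL).
6.6 − 0.5 − 2.2 = α × (12.8 − 2.2).
3.9 = 10.6 α, so α = 0.36792.

α = 0.368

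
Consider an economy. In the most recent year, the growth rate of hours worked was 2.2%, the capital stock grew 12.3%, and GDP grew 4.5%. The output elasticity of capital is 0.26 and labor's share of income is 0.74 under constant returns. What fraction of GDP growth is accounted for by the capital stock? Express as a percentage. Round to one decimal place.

The capital stock contributed 0.26 × 12.3 = 3.198 pp.
Share of growth = 3.198 / 4.5 × 100 = 71.067%.

71.1%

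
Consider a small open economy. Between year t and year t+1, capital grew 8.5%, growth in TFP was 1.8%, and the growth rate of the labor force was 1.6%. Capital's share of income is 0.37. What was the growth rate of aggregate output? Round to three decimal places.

Aggregate output growth was 5.953%.

Labor's share = 1 − 0.37 = 0.63.
Capital: 0.37 × 8.5 = 3.145 pp.
The labor force: 0.63 × 1.6 = 1.008 pp.
Output growth = 1.8 + 4.153 = 5.953%.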